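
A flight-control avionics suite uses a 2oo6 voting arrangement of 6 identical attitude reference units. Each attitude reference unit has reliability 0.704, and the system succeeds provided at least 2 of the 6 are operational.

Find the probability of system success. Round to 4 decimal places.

R = Σ_{i=2}^{6} C(6,i) p^i (1−p)^{6−i} with p = 0.704
C(6,2)·0.704^2·0.296^4 = 0.057069
C(6,3)·0.704^3·0.296^3 = 0.180977
C(6,4)·0.704^4·0.296^2 = 0.322824
C(6,5)·0.704^5·0.296^1 = 0.307119
C(6,6)·0.704^6·0.296^0 = 0.121741
Sum = 0.9897

0.9897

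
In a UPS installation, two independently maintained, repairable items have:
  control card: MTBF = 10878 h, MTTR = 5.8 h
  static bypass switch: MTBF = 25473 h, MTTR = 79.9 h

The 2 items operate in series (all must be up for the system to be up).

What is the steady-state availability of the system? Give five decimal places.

0.99634

A(control card) = MTBF/(MTBF+MTTR) = 10878/(10878+5.8) = 0.999467
A(static bypass switch) = MTBF/(MTBF+MTTR) = 25473/(25473+79.9) = 0.996873
Series availability: 0.999467 × 0.996873 = 0.99634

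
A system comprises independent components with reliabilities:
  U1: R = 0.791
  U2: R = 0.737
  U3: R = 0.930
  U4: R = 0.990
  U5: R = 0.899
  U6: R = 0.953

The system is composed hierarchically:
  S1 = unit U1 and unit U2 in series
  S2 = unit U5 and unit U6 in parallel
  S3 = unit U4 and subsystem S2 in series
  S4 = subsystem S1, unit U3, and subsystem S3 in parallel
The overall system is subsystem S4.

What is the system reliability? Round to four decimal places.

Series (U1 and U2): 0.791000 × 0.737000 = 0.582967
Parallel (U5 and U6): 1 − (1 − 0.899000)(1 − 0.953000) = 0.995253
Series (U4 and [0.995253]): 0.990000 × 0.995253 = 0.985300
Parallel ([0.582967], U3, and [0.985300]): 1 − (1 − 0.582967)(1 − 0.930000)(1 − 0.985300) = 0.9996

0.9996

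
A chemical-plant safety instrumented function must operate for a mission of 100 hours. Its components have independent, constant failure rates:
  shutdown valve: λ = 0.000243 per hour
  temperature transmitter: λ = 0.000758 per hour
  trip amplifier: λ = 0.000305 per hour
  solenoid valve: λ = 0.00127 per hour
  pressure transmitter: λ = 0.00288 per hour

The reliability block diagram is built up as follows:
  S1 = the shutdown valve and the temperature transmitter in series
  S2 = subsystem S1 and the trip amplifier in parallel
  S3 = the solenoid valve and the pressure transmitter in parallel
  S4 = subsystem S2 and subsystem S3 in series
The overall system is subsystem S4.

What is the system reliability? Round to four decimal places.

0.9674

R(shutdown valve) = exp(−0.000243 × 100) = 0.975993
R(temperature transmitter) = exp(−0.000758 × 100) = 0.927002
R(trip amplifier) = exp(−0.000305 × 100) = 0.969960
R(solenoid valve) = exp(−0.00127 × 100) = 0.880734
R(pressure transmitter) = exp(−0.00288 × 100) = 0.749762
Series (shutdown valve and temperature transmitter): 0.975993 × 0.927002 = 0.904747
Parallel ([0.904747] and trip amplifier): 1 − (1 − 0.904747)(1 − 0.969960) = 0.997139
Parallel (solenoid valve and pressure transmitter): 1 − (1 − 0.880734)(1 − 0.749762) = 0.970155
Series ([0.997139] and [0.970155]): 0.997139 × 0.970155 = 0.9674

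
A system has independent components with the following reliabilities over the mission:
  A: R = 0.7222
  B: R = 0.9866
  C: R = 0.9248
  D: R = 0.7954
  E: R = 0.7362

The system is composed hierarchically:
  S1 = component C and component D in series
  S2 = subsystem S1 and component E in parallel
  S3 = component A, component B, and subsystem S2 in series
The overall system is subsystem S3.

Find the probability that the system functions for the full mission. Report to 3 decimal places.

0.663

Series (C and D): 0.92480 × 0.79540 = 0.73559
Parallel ([0.73559] and E): 1 − (1 − 0.73559)(1 − 0.73620) = 0.93025
Series (A, B, and [0.93025]): 0.72220 × 0.98660 × 0.93025 = 0.663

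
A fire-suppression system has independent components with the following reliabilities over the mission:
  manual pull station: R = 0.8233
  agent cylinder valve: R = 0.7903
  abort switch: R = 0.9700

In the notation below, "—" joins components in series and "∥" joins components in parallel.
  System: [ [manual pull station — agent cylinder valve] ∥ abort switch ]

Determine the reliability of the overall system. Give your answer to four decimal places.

Series (manual pull station and agent cylinder valve): 0.823300 × 0.790300 = 0.650654
Parallel ([0.650654] and abort switch): 1 − (1 − 0.650654)(1 − 0.970000) = 0.9895

0.9895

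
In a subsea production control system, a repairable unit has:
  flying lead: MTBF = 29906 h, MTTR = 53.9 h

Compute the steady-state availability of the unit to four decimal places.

A(flying lead) = MTBF/(MTBF+MTTR) = 29906/(29906+53.9) = 0.9982

0.9982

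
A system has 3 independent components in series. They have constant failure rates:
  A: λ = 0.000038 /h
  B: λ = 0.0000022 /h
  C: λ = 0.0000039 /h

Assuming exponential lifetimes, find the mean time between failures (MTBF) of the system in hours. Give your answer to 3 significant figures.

Series of exponential components: λ_sys = Σ λ_i
λ_sys = 0.000038 + 0.0000022 + 0.0000039 = 4.4100e-05 /h
MTBF = 1 / λ_sys = 22700 h

22700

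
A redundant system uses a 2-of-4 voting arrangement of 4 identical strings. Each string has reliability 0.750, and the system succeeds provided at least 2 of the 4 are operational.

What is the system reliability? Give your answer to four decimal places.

R = Σ_{i=2}^{4} C(4,i) p^i (1−p)^{4−i} with p = 0.750
C(4,2)·0.750^2·0.250^2 = 0.210938
C(4,3)·0.750^3·0.250^1 = 0.421875
C(4,4)·0.750^4·0.250^0 = 0.316406
Sum = 0.9492

0.9492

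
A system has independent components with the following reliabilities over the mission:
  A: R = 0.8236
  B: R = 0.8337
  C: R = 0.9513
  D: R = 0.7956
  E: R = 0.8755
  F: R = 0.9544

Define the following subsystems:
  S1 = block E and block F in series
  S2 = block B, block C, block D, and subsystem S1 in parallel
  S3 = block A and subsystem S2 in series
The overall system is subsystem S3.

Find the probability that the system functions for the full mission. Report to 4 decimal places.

Series (E and F): 0.875500 × 0.954400 = 0.835577
Parallel (B, C, D, and [0.835577]): 1 − (1 − 0.833700)(1 − 0.951300)(1 − 0.795600)(1 − 0.835577) = 0.999728
Series (A and [0.999728]): 0.823600 × 0.999728 = 0.8234

0.8234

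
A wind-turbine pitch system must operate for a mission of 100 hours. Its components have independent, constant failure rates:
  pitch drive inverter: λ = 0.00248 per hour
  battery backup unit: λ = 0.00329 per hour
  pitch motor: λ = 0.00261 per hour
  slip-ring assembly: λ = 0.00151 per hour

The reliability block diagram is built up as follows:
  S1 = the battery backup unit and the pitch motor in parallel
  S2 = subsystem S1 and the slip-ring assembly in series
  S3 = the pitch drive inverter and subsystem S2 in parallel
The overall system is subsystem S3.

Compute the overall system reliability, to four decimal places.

0.9571

R(pitch drive inverter) = exp(−0.00248 × 100) = 0.780360
R(battery backup unit) = exp(−0.00329 × 100) = 0.719643
R(pitch motor) = exp(−0.00261 × 100) = 0.770281
R(slip-ring assembly) = exp(−0.00151 × 100) = 0.859848
Parallel (battery backup unit and pitch motor): 1 − (1 − 0.719643)(1 − 0.770281) = 0.935597
Series ([0.935597] and slip-ring assembly): 0.935597 × 0.859848 = 0.804471
Parallel (pitch drive inverter and [0.804471]): 1 − (1 − 0.780360)(1 − 0.804471) = 0.9571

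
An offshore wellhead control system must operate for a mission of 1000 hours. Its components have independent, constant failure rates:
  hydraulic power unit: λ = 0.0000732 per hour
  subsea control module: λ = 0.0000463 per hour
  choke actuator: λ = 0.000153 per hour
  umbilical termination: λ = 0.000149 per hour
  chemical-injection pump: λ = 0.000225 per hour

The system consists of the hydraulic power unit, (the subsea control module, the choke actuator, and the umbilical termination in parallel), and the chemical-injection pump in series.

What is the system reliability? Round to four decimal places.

0.7415

R(hydraulic power unit) = exp(−0.0000732 × 1000) = 0.929415
R(subsea control module) = exp(−0.0000463 × 1000) = 0.954755
R(choke actuator) = exp(−0.000153 × 1000) = 0.858130
R(umbilical termination) = exp(−0.000149 × 1000) = 0.861569
R(chemical-injection pump) = exp(−0.000225 × 1000) = 0.798516
Parallel (subsea control module, choke actuator, and umbilical termination): 1 − (1 − 0.954755)(1 − 0.858130)(1 − 0.861569) = 0.999111
Series (hydraulic power unit, [0.999111], and chemical-injection pump): 0.929415 × 0.999111 × 0.798516 = 0.7415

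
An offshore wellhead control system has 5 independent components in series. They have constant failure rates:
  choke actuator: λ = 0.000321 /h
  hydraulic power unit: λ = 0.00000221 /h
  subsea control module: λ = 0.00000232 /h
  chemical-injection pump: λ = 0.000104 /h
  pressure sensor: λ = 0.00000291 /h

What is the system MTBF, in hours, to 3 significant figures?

Series of exponential components: λ_sys = Σ λ_i
λ_sys = 0.000321 + 0.00000221 + 0.00000232 + 0.000104 + 0.00000291 = 4.3244e-04 /h
MTBF = 1 / λ_sys = 2310 h

2310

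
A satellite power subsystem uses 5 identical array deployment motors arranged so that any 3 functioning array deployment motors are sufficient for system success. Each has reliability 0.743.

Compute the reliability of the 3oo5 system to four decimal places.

0.8890

R = Σ_{i=3}^{5} C(5,i) p^i (1−p)^{5−i} with p = 0.743
C(5,3)·0.743^3·0.257^2 = 0.270915
C(5,4)·0.743^4·0.257^1 = 0.391614
C(5,5)·0.743^5·0.257^0 = 0.226435
Sum = 0.8890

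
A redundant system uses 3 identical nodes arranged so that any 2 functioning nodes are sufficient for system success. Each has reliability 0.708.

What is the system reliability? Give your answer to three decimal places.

0.794

R = Σ_{i=2}^{3} C(3,i) p^i (1−p)^{3−i} with p = 0.708
C(3,2)·0.708^2·0.292^1 = 0.43911
C(3,3)·0.708^3·0.292^0 = 0.35489
Sum = 0.794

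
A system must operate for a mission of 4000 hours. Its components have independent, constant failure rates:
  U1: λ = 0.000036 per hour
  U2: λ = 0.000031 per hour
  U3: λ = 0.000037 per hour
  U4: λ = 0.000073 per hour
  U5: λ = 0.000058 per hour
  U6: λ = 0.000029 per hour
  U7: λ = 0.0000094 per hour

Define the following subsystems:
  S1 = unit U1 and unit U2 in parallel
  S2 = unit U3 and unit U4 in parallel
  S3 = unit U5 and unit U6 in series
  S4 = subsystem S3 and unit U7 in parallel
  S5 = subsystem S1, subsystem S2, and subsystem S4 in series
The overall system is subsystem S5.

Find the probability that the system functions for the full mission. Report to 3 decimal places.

0.940

R(U1) = exp(−0.000036 × 4000) = 0.86589
R(U2) = exp(−0.000031 × 4000) = 0.88338
R(U3) = exp(−0.000037 × 4000) = 0.86243
R(U4) = exp(−0.000073 × 4000) = 0.74677
R(U5) = exp(−0.000058 × 4000) = 0.79295
R(U6) = exp(−0.000029 × 4000) = 0.89048
R(U7) = exp(−0.0000094 × 4000) = 0.96310
Parallel (U1 and U2): 1 − (1 − 0.86589)(1 − 0.88338) = 0.98436
Parallel (U3 and U4): 1 − (1 − 0.86243)(1 − 0.74677) = 0.96516
Series (U5 and U6): 0.79295 × 0.89048 = 0.70611
Parallel ([0.70611] and U7): 1 − (1 − 0.70611)(1 − 0.96310) = 0.98916
Series ([0.98436], [0.96516], and [0.98916]): 0.98436 × 0.96516 × 0.98916 = 0.940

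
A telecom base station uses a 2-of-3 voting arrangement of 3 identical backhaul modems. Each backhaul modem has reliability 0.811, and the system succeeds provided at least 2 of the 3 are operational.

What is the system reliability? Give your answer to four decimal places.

0.9063

R = Σ_{i=2}^{3} C(3,i) p^i (1−p)^{3−i} with p = 0.811
C(3,2)·0.811^2·0.189^1 = 0.372928
C(3,3)·0.811^3·0.189^0 = 0.533412
Sum = 0.9063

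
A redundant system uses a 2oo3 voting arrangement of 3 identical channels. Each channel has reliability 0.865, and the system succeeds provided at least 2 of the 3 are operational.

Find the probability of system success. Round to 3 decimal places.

R = Σ_{i=2}^{3} C(3,i) p^i (1−p)^{3−i} with p = 0.865
C(3,2)·0.865^2·0.135^1 = 0.30303
C(3,3)·0.865^3·0.135^0 = 0.64721
Sum = 0.950

0.950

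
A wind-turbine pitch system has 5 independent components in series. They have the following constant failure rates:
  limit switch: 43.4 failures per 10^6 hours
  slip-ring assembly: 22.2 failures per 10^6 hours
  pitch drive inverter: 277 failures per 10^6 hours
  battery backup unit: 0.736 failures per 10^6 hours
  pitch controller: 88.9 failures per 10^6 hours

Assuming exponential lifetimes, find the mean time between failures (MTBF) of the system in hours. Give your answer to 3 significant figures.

2310

Series of exponential components: λ_sys = Σ λ_i
λ_sys = 0.0000434 + 0.0000222 + 0.000277 + 0.000000736 + 0.0000889 = 4.3224e-04 /h
MTBF = 1 / λ_sys = 2310 h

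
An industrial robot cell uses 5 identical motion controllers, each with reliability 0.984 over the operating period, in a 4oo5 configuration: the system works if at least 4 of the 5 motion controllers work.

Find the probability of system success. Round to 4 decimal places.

R = Σ_{i=4}^{5} C(5,i) p^i (1−p)^{5−i} with p = 0.984
C(5,4)·0.984^4·0.016^1 = 0.075002
C(5,5)·0.984^5·0.016^0 = 0.922519
Sum = 0.9975

0.9975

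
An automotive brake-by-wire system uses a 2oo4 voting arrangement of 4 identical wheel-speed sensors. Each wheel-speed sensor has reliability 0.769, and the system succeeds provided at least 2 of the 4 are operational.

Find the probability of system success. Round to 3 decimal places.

0.959

R = Σ_{i=2}^{4} C(4,i) p^i (1−p)^{4−i} with p = 0.769
C(4,2)·0.769^2·0.231^2 = 0.18933
C(4,3)·0.769^3·0.231^1 = 0.42020
C(4,4)·0.769^4·0.231^0 = 0.34971
Sum = 0.959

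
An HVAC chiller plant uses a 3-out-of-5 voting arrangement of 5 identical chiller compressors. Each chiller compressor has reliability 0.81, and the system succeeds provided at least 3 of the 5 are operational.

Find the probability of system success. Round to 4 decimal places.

0.9495

R = Σ_{i=3}^{5} C(5,i) p^i (1−p)^{5−i} with p = 0.81
C(5,3)·0.81^3·0.19^2 = 0.191850
C(5,4)·0.81^4·0.19^1 = 0.408944
C(5,5)·0.81^5·0.19^0 = 0.348678
Sum = 0.9495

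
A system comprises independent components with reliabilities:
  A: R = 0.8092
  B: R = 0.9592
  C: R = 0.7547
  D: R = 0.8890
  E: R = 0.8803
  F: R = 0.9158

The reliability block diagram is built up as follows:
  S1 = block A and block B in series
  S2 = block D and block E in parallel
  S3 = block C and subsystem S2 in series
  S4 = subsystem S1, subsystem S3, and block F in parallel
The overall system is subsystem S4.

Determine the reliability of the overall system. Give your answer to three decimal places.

Series (A and B): 0.80920 × 0.95920 = 0.77618
Parallel (D and E): 1 − (1 − 0.88900)(1 − 0.88030) = 0.98671
Series (C and [0.98671]): 0.75470 × 0.98671 = 0.74467
Parallel ([0.77618], [0.74467], and F): 1 − (1 − 0.77618)(1 − 0.74467)(1 − 0.91580) = 0.995

0.995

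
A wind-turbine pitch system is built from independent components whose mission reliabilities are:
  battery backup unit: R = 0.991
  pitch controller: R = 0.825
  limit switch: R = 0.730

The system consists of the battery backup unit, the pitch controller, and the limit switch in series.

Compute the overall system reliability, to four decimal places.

0.5968

Series (battery backup unit, pitch controller, and limit switch): 0.991000 × 0.825000 × 0.730000 = 0.5968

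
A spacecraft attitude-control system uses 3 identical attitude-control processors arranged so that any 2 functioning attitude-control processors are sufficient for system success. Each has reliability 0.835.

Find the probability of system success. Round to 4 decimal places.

R = Σ_{i=2}^{3} C(3,i) p^i (1−p)^{3−i} with p = 0.835
C(3,2)·0.835^2·0.165^1 = 0.345126
C(3,3)·0.835^3·0.165^0 = 0.582183
Sum = 0.9273

0.9273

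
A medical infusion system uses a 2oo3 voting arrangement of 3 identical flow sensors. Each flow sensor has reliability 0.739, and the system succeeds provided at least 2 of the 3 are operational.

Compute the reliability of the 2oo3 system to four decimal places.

R = Σ_{i=2}^{3} C(3,i) p^i (1−p)^{3−i} with p = 0.739
C(3,2)·0.739^2·0.261^1 = 0.427613
C(3,3)·0.739^3·0.261^0 = 0.403583
Sum = 0.8312

0.8312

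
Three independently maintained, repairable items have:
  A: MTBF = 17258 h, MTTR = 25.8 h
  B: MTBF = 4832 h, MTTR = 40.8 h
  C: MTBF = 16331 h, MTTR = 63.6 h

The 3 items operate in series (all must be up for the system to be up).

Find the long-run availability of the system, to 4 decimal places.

0.9863

A(A) = MTBF/(MTBF+MTTR) = 17258/(17258+25.8) = 0.998507
A(B) = MTBF/(MTBF+MTTR) = 4832/(4832+40.8) = 0.991627
A(C) = MTBF/(MTBF+MTTR) = 16331/(16331+63.6) = 0.996121
Series availability: 0.998507 × 0.991627 × 0.996121 = 0.9863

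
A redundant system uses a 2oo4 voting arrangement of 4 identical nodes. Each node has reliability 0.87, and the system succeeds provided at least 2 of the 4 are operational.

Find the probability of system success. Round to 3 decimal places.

0.992

R = Σ_{i=2}^{4} C(4,i) p^i (1−p)^{4−i} with p = 0.87
C(4,2)·0.87^2·0.13^2 = 0.07675
C(4,3)·0.87^3·0.13^1 = 0.34242
C(4,4)·0.87^4·0.13^0 = 0.57290
Sum = 0.992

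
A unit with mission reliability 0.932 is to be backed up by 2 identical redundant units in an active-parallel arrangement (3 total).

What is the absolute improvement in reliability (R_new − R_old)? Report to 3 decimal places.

0.068

R_before = 0.932
R_after = 1 − (1 − 0.932)^3 = 1.000
ΔR = 1.000 − 0.932 = 0.068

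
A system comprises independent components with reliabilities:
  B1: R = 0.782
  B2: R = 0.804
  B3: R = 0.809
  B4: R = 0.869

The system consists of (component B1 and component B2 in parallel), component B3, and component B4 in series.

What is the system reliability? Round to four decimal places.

Parallel (B1 and B2): 1 − (1 − 0.782000)(1 − 0.804000) = 0.957272
Series ([0.957272], B3, and B4): 0.957272 × 0.809000 × 0.869000 = 0.6730

0.6730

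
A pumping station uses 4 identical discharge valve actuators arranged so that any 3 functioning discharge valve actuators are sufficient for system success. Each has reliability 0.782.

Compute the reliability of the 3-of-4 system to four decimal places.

R = Σ_{i=3}^{4} C(4,i) p^i (1−p)^{4−i} with p = 0.782
C(4,3)·0.782^3·0.218^1 = 0.417001
C(4,4)·0.782^4·0.218^0 = 0.373962
Sum = 0.7910

0.7910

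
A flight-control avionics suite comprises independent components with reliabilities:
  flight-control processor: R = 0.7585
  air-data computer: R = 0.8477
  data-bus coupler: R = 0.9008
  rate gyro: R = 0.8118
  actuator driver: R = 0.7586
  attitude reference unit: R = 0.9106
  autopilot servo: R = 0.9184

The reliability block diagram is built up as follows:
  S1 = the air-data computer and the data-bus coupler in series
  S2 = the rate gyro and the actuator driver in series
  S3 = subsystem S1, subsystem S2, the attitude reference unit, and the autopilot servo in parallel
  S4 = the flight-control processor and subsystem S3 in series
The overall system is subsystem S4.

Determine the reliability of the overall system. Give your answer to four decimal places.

Series (air-data computer and data-bus coupler): 0.847700 × 0.900800 = 0.763608
Series (rate gyro and actuator driver): 0.811800 × 0.758600 = 0.615831
Parallel ([0.763608], [0.615831], attitude reference unit, and autopilot servo): 1 − (1 − 0.763608)(1 − 0.615831)(1 − 0.910600)(1 − 0.918400) = 0.999338
Series (flight-control processor and [0.999338]): 0.758500 × 0.999338 = 0.7580

0.7580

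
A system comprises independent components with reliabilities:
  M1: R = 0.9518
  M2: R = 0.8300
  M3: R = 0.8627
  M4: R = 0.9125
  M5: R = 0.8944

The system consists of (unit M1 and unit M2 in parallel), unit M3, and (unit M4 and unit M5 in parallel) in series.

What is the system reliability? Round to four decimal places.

Parallel (M1 and M2): 1 − (1 − 0.951800)(1 − 0.830000) = 0.991806
Parallel (M4 and M5): 1 − (1 − 0.912500)(1 − 0.894400) = 0.990760
Series ([0.991806], M3, and [0.990760]): 0.991806 × 0.862700 × 0.990760 = 0.8477

0.8477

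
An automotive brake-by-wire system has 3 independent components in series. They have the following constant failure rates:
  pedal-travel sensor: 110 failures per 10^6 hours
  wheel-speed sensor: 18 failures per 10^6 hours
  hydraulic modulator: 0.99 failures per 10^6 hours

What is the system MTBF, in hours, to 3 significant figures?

7750

Series of exponential components: λ_sys = Σ λ_i
λ_sys = 0.00011 + 0.000018 + 0.00000099 = 1.2899e-04 /h
MTBF = 1 / λ_sys = 7750 h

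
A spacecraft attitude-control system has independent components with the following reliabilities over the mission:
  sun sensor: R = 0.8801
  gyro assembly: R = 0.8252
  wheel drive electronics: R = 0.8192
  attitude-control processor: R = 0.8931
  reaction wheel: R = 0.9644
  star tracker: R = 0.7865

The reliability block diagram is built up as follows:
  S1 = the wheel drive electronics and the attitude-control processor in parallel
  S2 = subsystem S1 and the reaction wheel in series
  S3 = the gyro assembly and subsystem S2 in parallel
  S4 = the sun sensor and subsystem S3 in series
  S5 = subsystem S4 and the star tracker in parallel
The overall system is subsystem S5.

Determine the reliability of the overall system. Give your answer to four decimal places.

Parallel (wheel drive electronics and attitude-control processor): 1 − (1 − 0.819200)(1 − 0.893100) = 0.980672
Series ([0.980672] and reaction wheel): 0.980672 × 0.964400 = 0.945760
Parallel (gyro assembly and [0.945760]): 1 − (1 − 0.825200)(1 − 0.945760) = 0.990519
Series (sun sensor and [0.990519]): 0.880100 × 0.990519 = 0.871756
Parallel ([0.871756] and star tracker): 1 − (1 − 0.871756)(1 − 0.786500) = 0.9726

0.9726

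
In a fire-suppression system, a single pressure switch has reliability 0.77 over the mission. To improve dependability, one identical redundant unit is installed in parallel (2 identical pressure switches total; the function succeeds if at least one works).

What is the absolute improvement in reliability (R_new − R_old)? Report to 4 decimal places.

0.1771

R_before = 0.77
R_after = 1 − (1 − 0.77)^2 = 0.9471
ΔR = 0.9471 − 0.77 = 0.1771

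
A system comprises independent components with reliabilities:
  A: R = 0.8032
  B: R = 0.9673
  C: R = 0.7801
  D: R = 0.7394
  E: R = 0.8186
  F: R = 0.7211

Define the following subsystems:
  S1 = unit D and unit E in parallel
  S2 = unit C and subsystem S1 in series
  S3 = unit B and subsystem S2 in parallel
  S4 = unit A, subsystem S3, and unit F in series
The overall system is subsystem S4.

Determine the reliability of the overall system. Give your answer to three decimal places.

0.574

Parallel (D and E): 1 − (1 − 0.73940)(1 − 0.81860) = 0.95273
Series (C and [0.95273]): 0.78010 × 0.95273 = 0.74322
Parallel (B and [0.74322]): 1 − (1 − 0.96730)(1 − 0.74322) = 0.99160
Series (A, [0.99160], and F): 0.80320 × 0.99160 × 0.72110 = 0.574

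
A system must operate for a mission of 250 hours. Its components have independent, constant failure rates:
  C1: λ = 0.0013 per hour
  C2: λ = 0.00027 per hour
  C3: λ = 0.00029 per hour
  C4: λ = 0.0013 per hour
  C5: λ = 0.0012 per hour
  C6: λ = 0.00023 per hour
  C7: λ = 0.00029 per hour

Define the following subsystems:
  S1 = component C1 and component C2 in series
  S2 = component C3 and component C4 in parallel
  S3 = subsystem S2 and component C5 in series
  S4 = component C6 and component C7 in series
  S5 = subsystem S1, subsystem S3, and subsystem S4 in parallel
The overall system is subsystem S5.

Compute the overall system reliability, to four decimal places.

0.9892

R(C1) = exp(−0.0013 × 250) = 0.722527
R(C2) = exp(−0.00027 × 250) = 0.934728
R(C3) = exp(−0.00029 × 250) = 0.930066
R(C4) = exp(−0.0013 × 250) = 0.722527
R(C5) = exp(−0.0012 × 250) = 0.740818
R(C6) = exp(−0.00023 × 250) = 0.944122
R(C7) = exp(−0.00029 × 250) = 0.930066
Series (C1 and C2): 0.722527 × 0.934728 = 0.675366
Parallel (C3 and C4): 1 − (1 − 0.930066)(1 − 0.722527) = 0.980595
Series ([0.980595] and C5): 0.980595 × 0.740818 = 0.726442
Series (C6 and C7): 0.944122 × 0.930066 = 0.878096
Parallel ([0.675366], [0.726442], and [0.878096]): 1 − (1 − 0.675366)(1 − 0.726442)(1 − 0.878096) = 0.9892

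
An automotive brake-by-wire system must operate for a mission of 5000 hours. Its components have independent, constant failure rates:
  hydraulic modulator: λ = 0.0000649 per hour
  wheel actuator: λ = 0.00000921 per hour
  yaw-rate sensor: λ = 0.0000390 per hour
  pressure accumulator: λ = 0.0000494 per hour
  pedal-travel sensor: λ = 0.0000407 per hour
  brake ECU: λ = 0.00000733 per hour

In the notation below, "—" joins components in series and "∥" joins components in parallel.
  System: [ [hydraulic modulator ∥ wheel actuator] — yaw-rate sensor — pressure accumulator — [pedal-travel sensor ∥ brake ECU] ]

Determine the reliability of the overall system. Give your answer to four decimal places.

0.6305

R(hydraulic modulator) = exp(−0.0000649 × 5000) = 0.722889
R(wheel actuator) = exp(−0.00000921 × 5000) = 0.954994
R(yaw-rate sensor) = exp(−0.0000390 × 5000) = 0.822835
R(pressure accumulator) = exp(−0.0000494 × 5000) = 0.781141
R(pedal-travel sensor) = exp(−0.0000407 × 5000) = 0.815870
R(brake ECU) = exp(−0.00000733 × 5000) = 0.964013
Parallel (hydraulic modulator and wheel actuator): 1 − (1 − 0.722889)(1 − 0.954994) = 0.987528
Parallel (pedal-travel sensor and brake ECU): 1 − (1 − 0.815870)(1 − 0.964013) = 0.993374
Series ([0.987528], yaw-rate sensor, pressure accumulator, and [0.993374]): 0.987528 × 0.822835 × 0.781141 × 0.993374 = 0.6305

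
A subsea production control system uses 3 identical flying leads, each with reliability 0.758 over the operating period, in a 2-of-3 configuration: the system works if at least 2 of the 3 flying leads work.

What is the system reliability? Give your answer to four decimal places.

R = Σ_{i=2}^{3} C(3,i) p^i (1−p)^{3−i} with p = 0.758
C(3,2)·0.758^2·0.242^1 = 0.417133
C(3,3)·0.758^3·0.242^0 = 0.435520
Sum = 0.8527

0.8527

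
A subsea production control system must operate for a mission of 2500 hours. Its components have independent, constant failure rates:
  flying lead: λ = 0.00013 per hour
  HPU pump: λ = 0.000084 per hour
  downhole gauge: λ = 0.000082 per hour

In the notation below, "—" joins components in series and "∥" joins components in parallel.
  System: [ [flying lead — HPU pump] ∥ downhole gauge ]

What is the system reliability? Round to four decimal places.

R(flying lead) = exp(−0.00013 × 2500) = 0.722527
R(HPU pump) = exp(−0.000084 × 2500) = 0.810584
R(downhole gauge) = exp(−0.000082 × 2500) = 0.814647
Series (flying lead and HPU pump): 0.722527 × 0.810584 = 0.585669
Parallel ([0.585669] and downhole gauge): 1 − (1 − 0.585669)(1 − 0.814647) = 0.9232

0.9232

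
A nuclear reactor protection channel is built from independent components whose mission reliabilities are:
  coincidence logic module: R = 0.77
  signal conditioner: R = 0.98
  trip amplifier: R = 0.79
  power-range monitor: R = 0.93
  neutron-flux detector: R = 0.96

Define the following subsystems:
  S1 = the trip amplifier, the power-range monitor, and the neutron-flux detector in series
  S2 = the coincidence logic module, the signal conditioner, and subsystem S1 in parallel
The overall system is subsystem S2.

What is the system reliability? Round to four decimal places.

Series (trip amplifier, power-range monitor, and neutron-flux detector): 0.790000 × 0.930000 × 0.960000 = 0.705312
Parallel (coincidence logic module, signal conditioner, and [0.705312]): 1 − (1 − 0.770000)(1 − 0.980000)(1 − 0.705312) = 0.9986

0.9986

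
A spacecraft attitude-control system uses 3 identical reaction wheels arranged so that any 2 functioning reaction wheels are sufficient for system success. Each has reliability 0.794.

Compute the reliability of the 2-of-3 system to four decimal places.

R = Σ_{i=2}^{3} C(3,i) p^i (1−p)^{3−i} with p = 0.794
C(3,2)·0.794^2·0.206^1 = 0.389609
C(3,3)·0.794^3·0.206^0 = 0.500566
Sum = 0.8902

0.8902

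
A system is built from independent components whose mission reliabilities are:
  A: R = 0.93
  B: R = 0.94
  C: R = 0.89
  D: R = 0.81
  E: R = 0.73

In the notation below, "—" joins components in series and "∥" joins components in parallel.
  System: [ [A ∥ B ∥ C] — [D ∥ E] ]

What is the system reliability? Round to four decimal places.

Parallel (A, B, and C): 1 − (1 − 0.930000)(1 − 0.940000)(1 − 0.890000) = 0.999538
Parallel (D and E): 1 − (1 − 0.810000)(1 − 0.730000) = 0.948700
Series ([0.999538] and [0.948700]): 0.999538 × 0.948700 = 0.9483

0.9483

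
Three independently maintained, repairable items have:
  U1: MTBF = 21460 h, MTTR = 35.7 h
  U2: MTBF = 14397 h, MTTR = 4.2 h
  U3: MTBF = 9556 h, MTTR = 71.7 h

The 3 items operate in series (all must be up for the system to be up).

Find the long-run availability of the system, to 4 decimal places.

0.9906

A(U1) = MTBF/(MTBF+MTTR) = 21460/(21460+35.7) = 0.998339
A(U2) = MTBF/(MTBF+MTTR) = 14397/(14397+4.2) = 0.999708
A(U3) = MTBF/(MTBF+MTTR) = 9556/(9556+71.7) = 0.992553
Series availability: 0.998339 × 0.999708 × 0.992553 = 0.9906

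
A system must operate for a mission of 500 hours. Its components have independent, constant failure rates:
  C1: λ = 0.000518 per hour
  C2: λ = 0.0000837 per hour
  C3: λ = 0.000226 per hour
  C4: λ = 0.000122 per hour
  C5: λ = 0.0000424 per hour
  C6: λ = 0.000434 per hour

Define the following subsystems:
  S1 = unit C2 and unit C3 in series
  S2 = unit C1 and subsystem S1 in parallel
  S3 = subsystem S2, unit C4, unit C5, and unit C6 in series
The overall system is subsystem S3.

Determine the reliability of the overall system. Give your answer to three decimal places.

R(C1) = exp(−0.000518 × 500) = 0.77182
R(C2) = exp(−0.0000837 × 500) = 0.95901
R(C3) = exp(−0.000226 × 500) = 0.89315
R(C4) = exp(−0.000122 × 500) = 0.94082
R(C5) = exp(−0.0000424 × 500) = 0.97902
R(C6) = exp(−0.000434 × 500) = 0.80493
Series (C2 and C3): 0.95901 × 0.89315 = 0.85654
Parallel (C1 and [0.85654]): 1 − (1 − 0.77182)(1 − 0.85654) = 0.96727
Series ([0.96727], C4, C5, and C6): 0.96727 × 0.94082 × 0.97902 × 0.80493 = 0.717

0.717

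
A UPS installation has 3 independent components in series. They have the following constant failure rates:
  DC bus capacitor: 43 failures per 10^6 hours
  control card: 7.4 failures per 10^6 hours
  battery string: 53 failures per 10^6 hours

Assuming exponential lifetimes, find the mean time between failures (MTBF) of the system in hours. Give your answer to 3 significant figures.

9670

Series of exponential components: λ_sys = Σ λ_i
λ_sys = 0.000043 + 0.0000074 + 0.000053 = 1.0340e-04 /h
MTBF = 1 / λ_sys = 9670 h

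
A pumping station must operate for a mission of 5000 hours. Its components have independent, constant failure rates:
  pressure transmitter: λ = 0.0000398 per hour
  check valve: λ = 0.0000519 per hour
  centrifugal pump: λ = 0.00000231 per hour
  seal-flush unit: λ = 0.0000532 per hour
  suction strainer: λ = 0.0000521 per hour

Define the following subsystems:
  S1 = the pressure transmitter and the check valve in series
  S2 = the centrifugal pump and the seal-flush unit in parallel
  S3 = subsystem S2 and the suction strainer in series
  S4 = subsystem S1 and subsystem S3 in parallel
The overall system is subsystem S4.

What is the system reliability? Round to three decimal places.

0.915

R(pressure transmitter) = exp(−0.0000398 × 5000) = 0.81955
R(check valve) = exp(−0.0000519 × 5000) = 0.77144
R(centrifugal pump) = exp(−0.00000231 × 5000) = 0.98852
R(seal-flush unit) = exp(−0.0000532 × 5000) = 0.76644
R(suction strainer) = exp(−0.0000521 × 5000) = 0.77067
Series (pressure transmitter and check valve): 0.81955 × 0.77144 = 0.63223
Parallel (centrifugal pump and seal-flush unit): 1 − (1 − 0.98852)(1 − 0.76644) = 0.99732
Series ([0.99732] and suction strainer): 0.99732 × 0.77067 = 0.76860
Parallel ([0.63223] and [0.76860]): 1 − (1 − 0.63223)(1 − 0.76860) = 0.915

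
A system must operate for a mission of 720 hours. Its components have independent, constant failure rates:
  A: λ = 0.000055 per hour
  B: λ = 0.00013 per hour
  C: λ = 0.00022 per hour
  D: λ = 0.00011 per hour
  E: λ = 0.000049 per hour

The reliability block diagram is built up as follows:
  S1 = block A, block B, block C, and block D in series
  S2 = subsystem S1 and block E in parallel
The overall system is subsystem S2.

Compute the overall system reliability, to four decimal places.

R(A) = exp(−0.000055 × 720) = 0.961174
R(B) = exp(−0.00013 × 720) = 0.910647
R(C) = exp(−0.00022 × 720) = 0.853508
R(D) = exp(−0.00011 × 720) = 0.923855
R(E) = exp(−0.000049 × 720) = 0.965335
Series (A, B, C, and D): 0.961174 × 0.910647 × 0.853508 × 0.923855 = 0.690182
Parallel ([0.690182] and E): 1 − (1 − 0.690182)(1 − 0.965335) = 0.9893

0.9893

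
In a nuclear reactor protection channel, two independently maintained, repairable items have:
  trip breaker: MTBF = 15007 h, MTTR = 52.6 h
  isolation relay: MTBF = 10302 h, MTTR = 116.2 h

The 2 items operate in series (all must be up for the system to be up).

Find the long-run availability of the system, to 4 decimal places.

0.9854

A(trip breaker) = MTBF/(MTBF+MTTR) = 15007/(15007+52.6) = 0.996507
A(isolation relay) = MTBF/(MTBF+MTTR) = 10302/(10302+116.2) = 0.988846
Series availability: 0.996507 × 0.988846 = 0.9854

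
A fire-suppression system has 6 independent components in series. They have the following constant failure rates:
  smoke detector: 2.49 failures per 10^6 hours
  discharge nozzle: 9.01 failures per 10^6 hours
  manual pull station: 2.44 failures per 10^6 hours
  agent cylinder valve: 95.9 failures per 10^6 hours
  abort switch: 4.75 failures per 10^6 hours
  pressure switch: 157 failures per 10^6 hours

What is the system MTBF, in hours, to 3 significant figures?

Series of exponential components: λ_sys = Σ λ_i
λ_sys = 0.00000249 + 0.00000901 + 0.00000244 + 0.0000959 + 0.00000475 + 0.000157 = 2.7159e-04 /h
MTBF = 1 / λ_sys = 3680 h

3680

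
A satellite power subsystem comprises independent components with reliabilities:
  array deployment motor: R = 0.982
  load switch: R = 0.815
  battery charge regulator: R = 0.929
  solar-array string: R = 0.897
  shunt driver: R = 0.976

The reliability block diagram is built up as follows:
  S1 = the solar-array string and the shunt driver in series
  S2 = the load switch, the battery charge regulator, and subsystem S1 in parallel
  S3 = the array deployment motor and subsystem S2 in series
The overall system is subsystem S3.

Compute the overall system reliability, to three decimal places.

Series (solar-array string and shunt driver): 0.89700 × 0.97600 = 0.87547
Parallel (load switch, battery charge regulator, and [0.87547]): 1 − (1 − 0.81500)(1 − 0.92900)(1 − 0.87547) = 0.99836
Series (array deployment motor and [0.99836]): 0.98200 × 0.99836 = 0.980

0.980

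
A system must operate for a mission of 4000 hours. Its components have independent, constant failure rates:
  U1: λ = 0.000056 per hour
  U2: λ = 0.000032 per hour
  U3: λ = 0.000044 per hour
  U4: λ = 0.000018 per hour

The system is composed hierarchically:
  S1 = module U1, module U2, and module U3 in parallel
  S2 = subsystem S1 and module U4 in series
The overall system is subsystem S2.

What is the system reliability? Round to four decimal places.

R(U1) = exp(−0.000056 × 4000) = 0.799315
R(U2) = exp(−0.000032 × 4000) = 0.879853
R(U3) = exp(−0.000044 × 4000) = 0.838618
R(U4) = exp(−0.000018 × 4000) = 0.930531
Parallel (U1, U2, and U3): 1 − (1 − 0.799315)(1 − 0.879853)(1 − 0.838618) = 0.996109
Series ([0.996109] and U4): 0.996109 × 0.930531 = 0.9269

0.9269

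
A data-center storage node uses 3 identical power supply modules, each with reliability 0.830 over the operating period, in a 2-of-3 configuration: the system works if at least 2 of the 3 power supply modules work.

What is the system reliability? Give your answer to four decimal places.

R = Σ_{i=2}^{3} C(3,i) p^i (1−p)^{3−i} with p = 0.830
C(3,2)·0.830^2·0.170^1 = 0.351339
C(3,3)·0.830^3·0.170^0 = 0.571787
Sum = 0.9231

0.9231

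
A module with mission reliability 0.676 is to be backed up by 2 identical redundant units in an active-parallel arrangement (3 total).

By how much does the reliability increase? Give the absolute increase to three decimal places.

R_before = 0.676
R_after = 1 − (1 − 0.676)^3 = 0.966
ΔR = 0.966 − 0.676 = 0.290

0.290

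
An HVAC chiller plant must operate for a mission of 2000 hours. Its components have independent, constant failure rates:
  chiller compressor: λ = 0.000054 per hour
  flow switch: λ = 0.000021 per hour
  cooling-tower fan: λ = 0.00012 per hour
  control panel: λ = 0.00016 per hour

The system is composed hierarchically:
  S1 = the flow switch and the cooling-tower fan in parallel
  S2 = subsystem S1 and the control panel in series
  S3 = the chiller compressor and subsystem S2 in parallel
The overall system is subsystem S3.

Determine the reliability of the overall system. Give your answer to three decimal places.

0.971

R(chiller compressor) = exp(−0.000054 × 2000) = 0.89763
R(flow switch) = exp(−0.000021 × 2000) = 0.95887
R(cooling-tower fan) = exp(−0.00012 × 2000) = 0.78663
R(control panel) = exp(−0.00016 × 2000) = 0.72615
Parallel (flow switch and cooling-tower fan): 1 − (1 − 0.95887)(1 − 0.78663) = 0.99122
Series ([0.99122] and control panel): 0.99122 × 0.72615 = 0.71977
Parallel (chiller compressor and [0.71977]): 1 − (1 − 0.89763)(1 − 0.71977) = 0.971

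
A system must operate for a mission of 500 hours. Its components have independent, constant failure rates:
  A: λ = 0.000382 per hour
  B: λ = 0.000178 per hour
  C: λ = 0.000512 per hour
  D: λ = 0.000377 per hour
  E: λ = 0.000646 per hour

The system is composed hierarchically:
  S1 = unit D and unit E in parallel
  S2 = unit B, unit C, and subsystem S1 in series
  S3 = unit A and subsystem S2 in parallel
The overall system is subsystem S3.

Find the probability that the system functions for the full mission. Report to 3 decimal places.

0.943

R(A) = exp(−0.000382 × 500) = 0.82613
R(B) = exp(−0.000178 × 500) = 0.91485
R(C) = exp(−0.000512 × 500) = 0.77414
R(D) = exp(−0.000377 × 500) = 0.82820
R(E) = exp(−0.000646 × 500) = 0.72397
Parallel (D and E): 1 − (1 − 0.82820)(1 − 0.72397) = 0.95258
Series (B, C, and [0.95258]): 0.91485 × 0.77414 × 0.95258 = 0.67464
Parallel (A and [0.67464]): 1 − (1 − 0.82613)(1 − 0.67464) = 0.943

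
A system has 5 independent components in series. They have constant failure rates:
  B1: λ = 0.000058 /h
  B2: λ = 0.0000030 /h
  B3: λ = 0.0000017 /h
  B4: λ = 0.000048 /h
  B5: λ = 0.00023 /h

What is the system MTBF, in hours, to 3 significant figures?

Series of exponential components: λ_sys = Σ λ_i
λ_sys = 0.000058 + 0.0000030 + 0.0000017 + 0.000048 + 0.00023 = 3.4070e-04 /h
MTBF = 1 / λ_sys = 2940 h

2940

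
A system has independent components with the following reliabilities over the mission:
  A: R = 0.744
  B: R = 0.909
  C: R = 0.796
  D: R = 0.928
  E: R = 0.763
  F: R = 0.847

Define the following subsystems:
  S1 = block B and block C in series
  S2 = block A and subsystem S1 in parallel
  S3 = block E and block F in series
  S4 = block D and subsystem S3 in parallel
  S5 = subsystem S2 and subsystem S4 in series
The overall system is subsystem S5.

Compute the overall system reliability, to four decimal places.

Series (B and C): 0.909000 × 0.796000 = 0.723564
Parallel (A and [0.723564]): 1 − (1 − 0.744000)(1 − 0.723564) = 0.929232
Series (E and F): 0.763000 × 0.847000 = 0.646261
Parallel (D and [0.646261]): 1 − (1 − 0.928000)(1 − 0.646261) = 0.974531
Series ([0.929232] and [0.974531]): 0.929232 × 0.974531 = 0.9056

0.9056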